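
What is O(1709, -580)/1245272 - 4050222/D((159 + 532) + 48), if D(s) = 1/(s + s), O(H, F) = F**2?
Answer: -931810282266394/155659 ≈ -5.9862e+9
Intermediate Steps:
D(s) = 1/(2*s)
O(1709, -580)/1245272 - 4050222/D((159 + 532) + 48) = (-580)**2/1245272 - 4050222/(1/(2*((159 + 532) + 48))) = 336400*(1/1245272) - 4050222/(1/(2*(691 + 48))) = 42050/155659 - 4050222/((1/2)/739) = 42050/155659 - 4050222/((1/2)*(1/739)) = 42050/155659 - 4050222/1/1478 = 42050/155659 - 4050222*1478 = 42050/155659 - 5986228116 = -931810282266394/155659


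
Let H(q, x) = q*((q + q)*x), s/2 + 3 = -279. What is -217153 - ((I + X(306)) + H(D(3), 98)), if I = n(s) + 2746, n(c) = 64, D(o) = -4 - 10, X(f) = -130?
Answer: -258249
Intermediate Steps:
s = -564 (s = -6 + 2*(-279) = -6 - 558 = -564)
D(o) = -14
H(q, x) = 2*x*q² (H(q, x) = q*((2*q)*x) = q*(2*q*x) = 2*x*q²)
I = 2810 (I = 64 + 2746 = 2810)
-217153 - ((I + X(306)) + H(D(3), 98)) = -217153 - ((2810 - 130) + 2*98*(-14)²) = -217153 - (2680 + 2*98*196) = -217153 - (2680 + 38416) = -217153 - 1*41096 = -217153 - 41096 = -258249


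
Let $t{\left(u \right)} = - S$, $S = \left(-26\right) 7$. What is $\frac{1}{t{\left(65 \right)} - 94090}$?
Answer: $- \frac{1}{93908} \approx -1.0649 \cdot 10^{-5}$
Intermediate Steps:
$S = -182$
$t{\left(u \right)} = 182$ ($t{\left(u \right)} = \left(-1\right) \left(-182\right) = 182$)
$\frac{1}{t{\left(65 \right)} - 94090} = \frac{1}{182 - 94090} = \frac{1}{-93908} = - \frac{1}{93908}$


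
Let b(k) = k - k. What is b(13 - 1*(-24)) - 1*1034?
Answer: -1034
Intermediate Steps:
b(k) = 0
b(13 - 1*(-24)) - 1*1034 = 0 - 1*1034 = 0 - 1034 = -1034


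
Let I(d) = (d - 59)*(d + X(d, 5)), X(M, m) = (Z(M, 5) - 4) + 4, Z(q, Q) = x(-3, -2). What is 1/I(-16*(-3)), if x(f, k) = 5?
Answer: -1/583 ≈ -0.0017153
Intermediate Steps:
Z(q, Q) = 5
X(M, m) = 5 (X(M, m) = (5 - 4) + 4 = 1 + 4 = 5)
I(d) = (-59 + d)*(5 + d) (I(d) = (d - 59)*(d + 5) = (-59 + d)*(5 + d))
1/I(-16*(-3)) = 1/(-295 + (-16*(-3))² - (-864)*(-3)) = 1/(-295 + 48² - 54*48) = 1/(-295 + 2304 - 2592) = 1/(-583) = -1/583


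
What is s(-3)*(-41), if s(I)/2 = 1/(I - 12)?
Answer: 82/15 ≈ 5.4667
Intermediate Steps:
s(I) = 2/(-12 + I) (s(I) = 2/(I - 12) = 2/(-12 + I))
s(-3)*(-41) = (2/(-12 - 3))*(-41) = (2/(-15))*(-41) = (2*(-1/15))*(-41) = -2/15*(-41) = 82/15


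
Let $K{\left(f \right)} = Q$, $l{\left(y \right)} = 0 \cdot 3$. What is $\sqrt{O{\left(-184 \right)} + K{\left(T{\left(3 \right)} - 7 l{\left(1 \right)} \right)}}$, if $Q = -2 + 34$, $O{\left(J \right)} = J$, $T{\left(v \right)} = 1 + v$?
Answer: $2 i \sqrt{38} \approx 12.329 i$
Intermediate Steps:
$l{\left(y \right)} = 0$
$Q = 32$
$K{\left(f \right)} = 32$
$\sqrt{O{\left(-184 \right)} + K{\left(T{\left(3 \right)} - 7 l{\left(1 \right)} \right)}} = \sqrt{-184 + 32} = \sqrt{-152} = 2 i \sqrt{38}$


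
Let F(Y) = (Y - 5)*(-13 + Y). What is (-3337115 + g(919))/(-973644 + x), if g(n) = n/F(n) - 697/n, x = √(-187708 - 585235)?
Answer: 206053560016384902199/60118674495264400007 + 2539575779439527*I*√772943/721424093943172800084 ≈ 3.4274 + 0.0030949*I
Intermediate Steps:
x = I*√772943 (x = √(-772943) = I*√772943 ≈ 879.17*I)
F(Y) = (-13 + Y)*(-5 + Y) (F(Y) = (-5 + Y)*(-13 + Y) = (-13 + Y)*(-5 + Y))
g(n) = -697/n + n/(65 + n² - 18*n) (g(n) = n/(65 + n² - 18*n) - 697/n = -697/n + n/(65 + n² - 18*n))
(-3337115 + g(919))/(-973644 + x) = (-3337115 + (-45305 - 696*919² + 12546*919)/(919*(65 + 919² - 18*919)))/(-973644 + I*√772943) = (-3337115 + (-45305 - 696*844561 + 11529774)/(919*(65 + 844561 - 16542)))/(-973644 + I*√772943) = (-3337115 + (1/919)*(-45305 - 587814456 + 11529774)/828084)/(-973644 + I*√772943) = (-3337115 + (1/919)*(1/828084)*(-576329987))/(-973644 + I*√772943) = (-3337115 - 576329987/761009196)/(-973644 + I*√772943) = -2539575779439527/(761009196*(-973644 + I*√772943))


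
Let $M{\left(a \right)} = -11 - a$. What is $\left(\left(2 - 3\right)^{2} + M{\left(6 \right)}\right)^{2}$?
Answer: $256$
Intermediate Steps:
$\left(\left(2 - 3\right)^{2} + M{\left(6 \right)}\right)^{2} = \left(\left(2 - 3\right)^{2} - 17\right)^{2} = \left(\left(-1\right)^{2} - 17\right)^{2} = \left(1 - 17\right)^{2} = \left(-16\right)^{2} = 256$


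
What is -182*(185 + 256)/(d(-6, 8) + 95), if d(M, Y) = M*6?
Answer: -80262/59 ≈ -1360.4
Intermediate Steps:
d(M, Y) = 6*M
-182*(185 + 256)/(d(-6, 8) + 95) = -182*(185 + 256)/(6*(-6) + 95) = -182*441/(-36 + 95) = -182/(59*(1/441)) = -182/59/441 = -182*441/59 = -80262/59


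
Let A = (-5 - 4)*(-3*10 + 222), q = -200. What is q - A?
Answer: 1528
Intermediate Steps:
A = -1728 (A = -9*(-30 + 222) = -9*192 = -1728)
q - A = -200 - 1*(-1728) = -200 + 1728 = 1528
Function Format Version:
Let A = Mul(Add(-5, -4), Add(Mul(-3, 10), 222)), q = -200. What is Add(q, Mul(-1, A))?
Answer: 1528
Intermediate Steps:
A = -1728 (A = Mul(-9, Add(-30, 222)) = Mul(-9, 192) = -1728)
Add(q, Mul(-1, A)) = Add(-200, Mul(-1, -1728)) = Add(-200, 1728) = 1528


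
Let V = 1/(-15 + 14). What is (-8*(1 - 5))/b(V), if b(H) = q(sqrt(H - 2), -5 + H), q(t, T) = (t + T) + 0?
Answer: -64/13 - 32*I*sqrt(3)/39 ≈ -4.9231 - 1.4212*I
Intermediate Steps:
V = -1 (V = 1/(-1) = -1)
q(t, T) = T + t (q(t, T) = (T + t) + 0 = T + t)
b(H) = -5 + H + sqrt(-2 + H) (b(H) = (-5 + H) + sqrt(H - 2) = (-5 + H) + sqrt(-2 + H) = -5 + H + sqrt(-2 + H))
(-8*(1 - 5))/b(V) = (-8*(1 - 5))/(-5 - 1 + sqrt(-2 - 1)) = (-8*(-4))/(-5 - 1 + sqrt(-3)) = 32/(-5 - 1 + I*sqrt(3)) = 32/(-6 + I*sqrt(3))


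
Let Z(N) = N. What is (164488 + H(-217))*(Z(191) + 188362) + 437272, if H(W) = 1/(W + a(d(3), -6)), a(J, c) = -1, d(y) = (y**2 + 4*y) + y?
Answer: 6761301015095/218 ≈ 3.1015e+10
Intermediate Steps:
d(y) = y**2 + 5*y
H(W) = 1/(-1 + W) (H(W) = 1/(W - 1) = 1/(-1 + W))
(164488 + H(-217))*(Z(191) + 188362) + 437272 = (164488 + 1/(-1 - 217))*(191 + 188362) + 437272 = (164488 + 1/(-218))*188553 + 437272 = (164488 - 1/218)*188553 + 437272 = (35858383/218)*188553 + 437272 = 6761205689799/218 + 437272 = 6761301015095/218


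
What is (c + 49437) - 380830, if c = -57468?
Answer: -388861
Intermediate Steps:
(c + 49437) - 380830 = (-57468 + 49437) - 380830 = -8031 - 380830 = -388861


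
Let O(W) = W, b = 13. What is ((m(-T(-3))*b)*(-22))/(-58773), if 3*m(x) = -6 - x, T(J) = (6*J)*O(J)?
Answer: 32/411 ≈ 0.077859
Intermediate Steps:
T(J) = 6*J² (T(J) = (6*J)*J = 6*J²)
m(x) = -2 - x/3 (m(x) = (-6 - x)/3 = -2 - x/3)
((m(-T(-3))*b)*(-22))/(-58773) = (((-2 - (-1)*6*(-3)²/3)*13)*(-22))/(-58773) = (((-2 - (-1)*6*9/3)*13)*(-22))*(-1/58773) = (((-2 - (-1)*54/3)*13)*(-22))*(-1/58773) = (((-2 - ⅓*(-54))*13)*(-22))*(-1/58773) = (((-2 + 18)*13)*(-22))*(-1/58773) = ((16*13)*(-22))*(-1/58773) = (208*(-22))*(-1/58773) = -4576*(-1/58773) = 32/411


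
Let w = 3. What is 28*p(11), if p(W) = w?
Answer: 84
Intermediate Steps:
p(W) = 3
28*p(11) = 28*3 = 84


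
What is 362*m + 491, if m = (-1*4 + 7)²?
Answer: 3749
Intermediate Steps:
m = 9 (m = (-4 + 7)² = 3² = 9)
362*m + 491 = 362*9 + 491 = 3258 + 491 = 3749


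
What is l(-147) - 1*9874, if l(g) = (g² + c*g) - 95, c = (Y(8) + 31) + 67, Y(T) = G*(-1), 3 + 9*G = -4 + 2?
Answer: -8543/3 ≈ -2847.7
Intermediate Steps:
G = -5/9 (G = -⅓ + (-4 + 2)/9 = -⅓ + (⅑)*(-2) = -⅓ - 2/9 = -5/9 ≈ -0.55556)
Y(T) = 5/9 (Y(T) = -5/9*(-1) = 5/9)
c = 887/9 (c = (5/9 + 31) + 67 = 284/9 + 67 = 887/9 ≈ 98.556)
l(g) = -95 + g² + 887*g/9 (l(g) = (g² + 887*g/9) - 95 = -95 + g² + 887*g/9)
l(-147) - 1*9874 = (-95 + (-147)² + (887/9)*(-147)) - 1*9874 = (-95 + 21609 - 43463/3) - 9874 = 21079/3 - 9874 = -8543/3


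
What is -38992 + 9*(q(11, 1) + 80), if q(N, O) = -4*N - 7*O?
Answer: -38731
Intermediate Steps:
q(N, O) = -7*O - 4*N
-38992 + 9*(q(11, 1) + 80) = -38992 + 9*((-7*1 - 4*11) + 80) = -38992 + 9*((-7 - 44) + 80) = -38992 + 9*(-51 + 80) = -38992 + 9*29 = -38992 + 261 = -38731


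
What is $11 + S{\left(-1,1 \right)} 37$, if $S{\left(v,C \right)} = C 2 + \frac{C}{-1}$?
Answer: $48$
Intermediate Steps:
$S{\left(v,C \right)} = C$ ($S{\left(v,C \right)} = 2 C + C \left(-1\right) = 2 C - C = C$)
$11 + S{\left(-1,1 \right)} 37 = 11 + 1 \cdot 37 = 11 + 37 = 48$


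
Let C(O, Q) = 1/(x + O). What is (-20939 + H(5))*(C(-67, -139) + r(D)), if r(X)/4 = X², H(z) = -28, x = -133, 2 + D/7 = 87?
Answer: -5938273719033/200 ≈ -2.9691e+10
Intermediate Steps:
D = 595 (D = -14 + 7*87 = -14 + 609 = 595)
C(O, Q) = 1/(-133 + O)
r(X) = 4*X²
(-20939 + H(5))*(C(-67, -139) + r(D)) = (-20939 - 28)*(1/(-133 - 67) + 4*595²) = -20967*(1/(-200) + 4*354025) = -20967*(-1/200 + 1416100) = -20967*283219999/200 = -5938273719033/200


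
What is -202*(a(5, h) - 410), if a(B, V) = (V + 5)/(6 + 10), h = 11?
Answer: 82618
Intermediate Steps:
a(B, V) = 5/16 + V/16 (a(B, V) = (5 + V)/16 = (5 + V)*(1/16) = 5/16 + V/16)
-202*(a(5, h) - 410) = -202*((5/16 + (1/16)*11) - 410) = -202*((5/16 + 11/16) - 410) = -202*(1 - 410) = -202*(-409) = 82618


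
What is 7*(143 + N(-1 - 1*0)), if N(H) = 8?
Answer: 1057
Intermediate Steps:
7*(143 + N(-1 - 1*0)) = 7*(143 + 8) = 7*151 = 1057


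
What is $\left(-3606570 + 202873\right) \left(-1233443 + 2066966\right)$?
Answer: $-2837059734531$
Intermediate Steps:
$\left(-3606570 + 202873\right) \left(-1233443 + 2066966\right) = \left(-3403697\right) 833523 = -2837059734531$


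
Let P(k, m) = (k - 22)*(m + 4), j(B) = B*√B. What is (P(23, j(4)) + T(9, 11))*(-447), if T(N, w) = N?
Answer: -9387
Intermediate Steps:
j(B) = B^(3/2)
P(k, m) = (-22 + k)*(4 + m)
(P(23, j(4)) + T(9, 11))*(-447) = ((-88 - 22*4^(3/2) + 4*23 + 23*4^(3/2)) + 9)*(-447) = ((-88 - 22*8 + 92 + 23*8) + 9)*(-447) = ((-88 - 176 + 92 + 184) + 9)*(-447) = (12 + 9)*(-447) = 21*(-447) = -9387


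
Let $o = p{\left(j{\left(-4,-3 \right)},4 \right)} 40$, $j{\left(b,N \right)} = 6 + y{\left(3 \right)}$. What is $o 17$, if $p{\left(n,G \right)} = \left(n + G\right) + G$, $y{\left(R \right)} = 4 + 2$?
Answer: $13600$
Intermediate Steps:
$y{\left(R \right)} = 6$
$j{\left(b,N \right)} = 12$ ($j{\left(b,N \right)} = 6 + 6 = 12$)
$p{\left(n,G \right)} = n + 2 G$ ($p{\left(n,G \right)} = \left(G + n\right) + G = n + 2 G$)
$o = 800$ ($o = \left(12 + 2 \cdot 4\right) 40 = \left(12 + 8\right) 40 = 20 \cdot 40 = 800$)
$o 17 = 800 \cdot 17 = 13600$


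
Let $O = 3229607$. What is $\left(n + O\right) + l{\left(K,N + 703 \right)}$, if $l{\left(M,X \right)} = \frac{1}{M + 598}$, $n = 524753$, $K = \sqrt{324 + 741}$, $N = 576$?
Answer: $\frac{1338575760638}{356539} - \frac{\sqrt{1065}}{356539} \approx 3.7544 \cdot 10^{6}$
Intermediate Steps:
$K = \sqrt{1065} \approx 32.634$
$l{\left(M,X \right)} = \frac{1}{598 + M}$
$\left(n + O\right) + l{\left(K,N + 703 \right)} = \left(524753 + 3229607\right) + \frac{1}{598 + \sqrt{1065}} = 3754360 + \frac{1}{598 + \sqrt{1065}}$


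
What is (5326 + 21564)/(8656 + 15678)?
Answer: 13445/12167 ≈ 1.1050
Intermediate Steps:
(5326 + 21564)/(8656 + 15678) = 26890/24334 = 26890*(1/24334) = 13445/12167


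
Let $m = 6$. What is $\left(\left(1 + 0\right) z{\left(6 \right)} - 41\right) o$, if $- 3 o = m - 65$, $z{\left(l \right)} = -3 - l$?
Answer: $- \frac{2950}{3} \approx -983.33$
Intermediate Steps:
$o = \frac{59}{3}$ ($o = - \frac{6 - 65}{3} = \left(- \frac{1}{3}\right) \left(-59\right) = \frac{59}{3} \approx 19.667$)
$\left(\left(1 + 0\right) z{\left(6 \right)} - 41\right) o = \left(\left(1 + 0\right) \left(-3 - 6\right) - 41\right) \frac{59}{3} = \left(1 \left(-3 - 6\right) - 41\right) \frac{59}{3} = \left(1 \left(-9\right) - 41\right) \frac{59}{3} = \left(-9 - 41\right) \frac{59}{3} = \left(-50\right) \frac{59}{3} = - \frac{2950}{3}$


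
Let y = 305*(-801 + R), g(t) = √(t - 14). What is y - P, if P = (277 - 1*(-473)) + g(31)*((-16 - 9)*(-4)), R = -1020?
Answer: -556155 - 100*√17 ≈ -5.5657e+5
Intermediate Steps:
g(t) = √(-14 + t)
y = -555405 (y = 305*(-801 - 1020) = 305*(-1821) = -555405)
P = 750 + 100*√17 (P = (277 - 1*(-473)) + √(-14 + 31)*((-16 - 9)*(-4)) = (277 + 473) + √17*(-25*(-4)) = 750 + √17*100 = 750 + 100*√17 ≈ 1162.3)
y - P = -555405 - (750 + 100*√17) = -555405 + (-750 - 100*√17) = -556155 - 100*√17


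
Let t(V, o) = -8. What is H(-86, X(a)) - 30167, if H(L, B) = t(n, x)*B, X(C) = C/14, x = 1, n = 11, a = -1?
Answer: -211165/7 ≈ -30166.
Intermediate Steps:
X(C) = C/14 (X(C) = C*(1/14) = C/14)
H(L, B) = -8*B
H(-86, X(a)) - 30167 = -4*(-1)/7 - 30167 = -8*(-1/14) - 30167 = 4/7 - 30167 = -211165/7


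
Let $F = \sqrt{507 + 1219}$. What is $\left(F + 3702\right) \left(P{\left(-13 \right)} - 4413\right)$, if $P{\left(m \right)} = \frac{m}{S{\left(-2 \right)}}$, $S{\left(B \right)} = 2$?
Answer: $-16360989 - \frac{8839 \sqrt{1726}}{2} \approx -1.6545 \cdot 10^{7}$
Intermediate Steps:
$P{\left(m \right)} = \frac{m}{2}$
$F = \sqrt{1726} \approx 41.545$
$\left(F + 3702\right) \left(P{\left(-13 \right)} - 4413\right) = \left(\sqrt{1726} + 3702\right) \left(\frac{1}{2} \left(-13\right) - 4413\right) = \left(3702 + \sqrt{1726}\right) \left(- \frac{13}{2} - 4413\right) = \left(3702 + \sqrt{1726}\right) \left(- \frac{8839}{2}\right) = -16360989 - \frac{8839 \sqrt{1726}}{2}$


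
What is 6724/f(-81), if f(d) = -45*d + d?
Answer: 1681/891 ≈ 1.8866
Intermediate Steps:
f(d) = -44*d
6724/f(-81) = 6724/((-44*(-81))) = 6724/3564 = 6724*(1/3564) = 1681/891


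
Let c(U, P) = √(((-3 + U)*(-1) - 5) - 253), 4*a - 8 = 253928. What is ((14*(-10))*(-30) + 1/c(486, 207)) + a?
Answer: 67684 - I*√741/741 ≈ 67684.0 - 0.036736*I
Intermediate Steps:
a = 63484 (a = 2 + (¼)*253928 = 2 + 63482 = 63484)
c(U, P) = √(-255 - U) (c(U, P) = √(((3 - U) - 5) - 253) = √((-2 - U) - 253) = √(-255 - U))
((14*(-10))*(-30) + 1/c(486, 207)) + a = ((14*(-10))*(-30) + 1/(√(-255 - 1*486))) + 63484 = (-140*(-30) + 1/(√(-255 - 486))) + 63484 = (4200 + 1/(√(-741))) + 63484 = (4200 + 1/(I*√741)) + 63484 = (4200 - I*√741/741) + 63484 = 67684 - I*√741/741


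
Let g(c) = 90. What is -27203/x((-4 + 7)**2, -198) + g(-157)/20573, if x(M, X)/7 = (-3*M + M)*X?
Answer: -1034141/952236 ≈ -1.0860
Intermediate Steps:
x(M, X) = -14*M*X (x(M, X) = 7*((-3*M + M)*X) = 7*((-2*M)*X) = 7*(-2*M*X) = -14*M*X)
-27203/x((-4 + 7)**2, -198) + g(-157)/20573 = -27203*1/(2772*(-4 + 7)**2) + 90/20573 = -27203/((-14*3**2*(-198))) + 90*(1/20573) = -27203/((-14*9*(-198))) + 90/20573 = -27203/24948 + 90/20573 = -27203*1/24948 + 90/20573 = -2473/2268 + 90/20573 = -1034141/952236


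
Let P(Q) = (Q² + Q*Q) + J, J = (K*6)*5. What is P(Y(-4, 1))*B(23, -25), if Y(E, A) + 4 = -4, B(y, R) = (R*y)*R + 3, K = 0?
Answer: 1840384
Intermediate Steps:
B(y, R) = 3 + y*R² (B(y, R) = y*R² + 3 = 3 + y*R²)
Y(E, A) = -8 (Y(E, A) = -4 - 4 = -8)
J = 0 (J = (0*6)*5 = 0*5 = 0)
P(Q) = 2*Q² (P(Q) = (Q² + Q*Q) + 0 = (Q² + Q²) + 0 = 2*Q² + 0 = 2*Q²)
P(Y(-4, 1))*B(23, -25) = (2*(-8)²)*(3 + 23*(-25)²) = (2*64)*(3 + 23*625) = 128*(3 + 14375) = 128*14378 = 1840384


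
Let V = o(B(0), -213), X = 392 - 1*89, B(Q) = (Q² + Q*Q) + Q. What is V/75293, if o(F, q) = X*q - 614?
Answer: -65153/75293 ≈ -0.86533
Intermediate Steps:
B(Q) = Q + 2*Q² (B(Q) = (Q² + Q²) + Q = 2*Q² + Q = Q + 2*Q²)
X = 303 (X = 392 - 89 = 303)
o(F, q) = -614 + 303*q (o(F, q) = 303*q - 614 = -614 + 303*q)
V = -65153 (V = -614 + 303*(-213) = -614 - 64539 = -65153)
V/75293 = -65153/75293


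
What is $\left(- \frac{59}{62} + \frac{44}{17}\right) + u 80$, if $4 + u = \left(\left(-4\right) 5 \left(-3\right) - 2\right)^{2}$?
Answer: $\frac{283316925}{1054} \approx 2.688 \cdot 10^{5}$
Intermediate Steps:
$u = 3360$ ($u = -4 + \left(\left(-4\right) 5 \left(-3\right) - 2\right)^{2} = -4 + \left(\left(-20\right) \left(-3\right) - 2\right)^{2} = -4 + \left(60 - 2\right)^{2} = -4 + 58^{2} = -4 + 3364 = 3360$)
$\left(- \frac{59}{62} + \frac{44}{17}\right) + u 80 = \left(- \frac{59}{62} + \frac{44}{17}\right) + 3360 \cdot 80 = \left(\left(-59\right) \frac{1}{62} + 44 \cdot \frac{1}{17}\right) + 268800 = \left(- \frac{59}{62} + \frac{44}{17}\right) + 268800 = \frac{1725}{1054} + 268800 = \frac{283316925}{1054}$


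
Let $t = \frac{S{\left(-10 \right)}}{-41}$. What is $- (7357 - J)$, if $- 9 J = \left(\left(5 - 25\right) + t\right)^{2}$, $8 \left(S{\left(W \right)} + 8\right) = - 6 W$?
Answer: $- \frac{447902533}{60516} \approx -7401.4$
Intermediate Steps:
$S{\left(W \right)} = -8 - \frac{3 W}{4}$ ($S{\left(W \right)} = -8 + \frac{\left(-6\right) W}{8} = -8 - \frac{3 W}{4}$)
$t = \frac{1}{82}$ ($t = \frac{-8 - - \frac{15}{2}}{-41} = \left(-8 + \frac{15}{2}\right) \left(- \frac{1}{41}\right) = \left(- \frac{1}{2}\right) \left(- \frac{1}{41}\right) = \frac{1}{82} \approx 0.012195$)
$J = - \frac{2686321}{60516}$ ($J = - \frac{\left(\left(5 - 25\right) + \frac{1}{82}\right)^{2}}{9} = - \frac{\left(-20 + \frac{1}{82}\right)^{2}}{9} = - \frac{\left(- \frac{1639}{82}\right)^{2}}{9} = \left(- \frac{1}{9}\right) \frac{2686321}{6724} = - \frac{2686321}{60516} \approx -44.39$)
$- (7357 - J) = - (7357 - - \frac{2686321}{60516}) = - (7357 + \frac{2686321}{60516}) = \left(-1\right) \frac{447902533}{60516} = - \frac{447902533}{60516}$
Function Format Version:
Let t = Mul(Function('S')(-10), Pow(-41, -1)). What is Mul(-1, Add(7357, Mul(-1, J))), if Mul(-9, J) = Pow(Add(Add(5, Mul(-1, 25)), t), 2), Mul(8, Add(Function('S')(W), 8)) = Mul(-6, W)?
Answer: Rational(-447902533, 60516) ≈ -7401.4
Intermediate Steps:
Function('S')(W) = Add(-8, Mul(Rational(-3, 4), W)) (Function('S')(W) = Add(-8, Mul(Rational(1, 8), Mul(-6, W))) = Add(-8, Mul(Rational(-3, 4), W)))
t = Rational(1, 82) (t = Mul(Add(-8, Mul(Rational(-3, 4), -10)), Pow(-41, -1)) = Mul(Add(-8, Rational(15, 2)), Rational(-1, 41)) = Mul(Rational(-1, 2), Rational(-1, 41)) = Rational(1, 82) ≈ 0.012195)
J = Rational(-2686321, 60516) (J = Mul(Rational(-1, 9), Pow(Add(Add(5, Mul(-1, 25)), Rational(1, 82)), 2)) = Mul(Rational(-1, 9), Pow(Add(Add(5, -25), Rational(1, 82)), 2)) = Mul(Rational(-1, 9), Pow(Add(-20, Rational(1, 82)), 2)) = Mul(Rational(-1, 9), Pow(Rational(-1639, 82), 2)) = Mul(Rational(-1, 9), Rational(2686321, 6724)) = Rational(-2686321, 60516) ≈ -44.390)
Mul(-1, Add(7357, Mul(-1, J))) = Mul(-1, Add(7357, Mul(-1, Rational(-2686321, 60516)))) = Mul(-1, Add(7357, Rational(2686321, 60516))) = Mul(-1, Rational(447902533, 60516)) = Rational(-447902533, 60516)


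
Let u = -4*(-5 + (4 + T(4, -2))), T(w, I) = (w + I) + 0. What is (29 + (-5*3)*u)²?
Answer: 7921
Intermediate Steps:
T(w, I) = I + w (T(w, I) = (I + w) + 0 = I + w)
u = -4 (u = -4*(-5 + (4 + (-2 + 4))) = -4*(-5 + (4 + 2)) = -4*(-5 + 6) = -4*1 = -4)
(29 + (-5*3)*u)² = (29 - 5*3*(-4))² = (29 - 15*(-4))² = (29 + 60)² = 89² = 7921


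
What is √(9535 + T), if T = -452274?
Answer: 11*I*√3659 ≈ 665.39*I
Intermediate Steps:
√(9535 + T) = √(9535 - 452274) = √(-442739) = 11*I*√3659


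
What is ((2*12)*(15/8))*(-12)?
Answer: -540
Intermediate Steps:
((2*12)*(15/8))*(-12) = (24*(15*(1/8)))*(-12) = (24*(15/8))*(-12) = 45*(-12) = -540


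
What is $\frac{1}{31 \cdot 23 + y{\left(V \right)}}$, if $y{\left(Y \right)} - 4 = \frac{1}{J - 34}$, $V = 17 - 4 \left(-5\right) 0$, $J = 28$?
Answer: $\frac{6}{4301} \approx 0.001395$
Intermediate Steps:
$V = 17$ ($V = 17 - \left(-20\right) 0 = 17 - 0 = 17 + 0 = 17$)
$y{\left(Y \right)} = \frac{23}{6}$ ($y{\left(Y \right)} = 4 + \frac{1}{28 - 34} = 4 + \frac{1}{-6} = 4 - \frac{1}{6} = \frac{23}{6}$)
$\frac{1}{31 \cdot 23 + y{\left(V \right)}} = \frac{1}{31 \cdot 23 + \frac{23}{6}} = \frac{1}{713 + \frac{23}{6}} = \frac{1}{\frac{4301}{6}} = \frac{6}{4301}$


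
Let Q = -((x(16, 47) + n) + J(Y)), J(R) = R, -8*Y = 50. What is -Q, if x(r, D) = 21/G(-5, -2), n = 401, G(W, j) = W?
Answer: 7811/20 ≈ 390.55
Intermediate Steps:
Y = -25/4 (Y = -⅛*50 = -25/4 ≈ -6.2500)
x(r, D) = -21/5 (x(r, D) = 21/(-5) = 21*(-⅕) = -21/5)
Q = -7811/20 (Q = -((-21/5 + 401) - 25/4) = -(1984/5 - 25/4) = -1*7811/20 = -7811/20 ≈ -390.55)
-Q = -1*(-7811/20) = 7811/20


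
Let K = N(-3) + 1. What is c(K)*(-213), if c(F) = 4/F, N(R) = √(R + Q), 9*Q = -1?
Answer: -7668/37 + 5112*I*√7/37 ≈ -207.24 + 365.54*I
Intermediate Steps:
Q = -⅑ (Q = (⅑)*(-1) = -⅑ ≈ -0.11111)
N(R) = √(-⅑ + R) (N(R) = √(R - ⅑) = √(-⅑ + R))
K = 1 + 2*I*√7/3 (K = √(-1 + 9*(-3))/3 + 1 = √(-1 - 27)/3 + 1 = √(-28)/3 + 1 = (2*I*√7)/3 + 1 = 2*I*√7/3 + 1 = 1 + 2*I*√7/3 ≈ 1.0 + 1.7638*I)
c(K)*(-213) = (4/(1 + 2*I*√7/3))*(-213) = -852/(1 + 2*I*√7/3)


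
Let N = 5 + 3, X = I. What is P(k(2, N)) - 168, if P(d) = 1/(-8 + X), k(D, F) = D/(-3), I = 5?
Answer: -505/3 ≈ -168.33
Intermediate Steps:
X = 5
N = 8
k(D, F) = -D/3 (k(D, F) = D*(-1/3) = -D/3)
P(d) = -1/3 (P(d) = 1/(-8 + 5) = 1/(-3) = -1/3)
P(k(2, N)) - 168 = -1/3 - 168 = -505/3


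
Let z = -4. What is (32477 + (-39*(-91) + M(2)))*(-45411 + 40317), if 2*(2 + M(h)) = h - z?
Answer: -183521538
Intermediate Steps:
M(h) = h/2 (M(h) = -2 + (h - 1*(-4))/2 = -2 + (h + 4)/2 = -2 + (4 + h)/2 = -2 + (2 + h/2) = h/2)
(32477 + (-39*(-91) + M(2)))*(-45411 + 40317) = (32477 + (-39*(-91) + (½)*2))*(-45411 + 40317) = (32477 + (3549 + 1))*(-5094) = (32477 + 3550)*(-5094) = 36027*(-5094) = -183521538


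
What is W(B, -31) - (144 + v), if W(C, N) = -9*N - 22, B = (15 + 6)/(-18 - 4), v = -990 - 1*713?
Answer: 1816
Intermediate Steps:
v = -1703 (v = -990 - 713 = -1703)
B = -21/22 (B = 21/(-22) = 21*(-1/22) = -21/22 ≈ -0.95455)
W(C, N) = -22 - 9*N
W(B, -31) - (144 + v) = (-22 - 9*(-31)) - (144 - 1703) = (-22 + 279) - 1*(-1559) = 257 + 1559 = 1816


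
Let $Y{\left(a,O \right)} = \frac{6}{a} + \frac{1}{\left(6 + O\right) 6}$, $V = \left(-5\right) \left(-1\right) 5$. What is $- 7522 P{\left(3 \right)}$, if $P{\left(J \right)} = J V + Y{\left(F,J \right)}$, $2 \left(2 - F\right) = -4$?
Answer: $- \frac{15540452}{27} \approx -5.7557 \cdot 10^{5}$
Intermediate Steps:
$F = 4$ ($F = 2 - -2 = 2 + 2 = 4$)
$V = 25$ ($V = 5 \cdot 5 = 25$)
$Y{\left(a,O \right)} = \frac{6}{a} + \frac{1}{6 \left(6 + O\right)}$ ($Y{\left(a,O \right)} = \frac{6}{a} + \frac{1}{6 + O} \frac{1}{6} = \frac{6}{a} + \frac{1}{6 \left(6 + O\right)}$)
$P{\left(J \right)} = 25 J + \frac{220 + 36 J}{24 \left(6 + J\right)}$ ($P{\left(J \right)} = J 25 + \frac{216 + 4 + 36 J}{6 \cdot 4 \left(6 + J\right)} = 25 J + \frac{1}{6} \cdot \frac{1}{4} \frac{1}{6 + J} \left(220 + 36 J\right) = 25 J + \frac{220 + 36 J}{24 \left(6 + J\right)}$)
$- 7522 P{\left(3 \right)} = - 7522 \frac{55 + 150 \cdot 3^{2} + 909 \cdot 3}{6 \left(6 + 3\right)} = - 7522 \frac{55 + 150 \cdot 9 + 2727}{6 \cdot 9} = - 7522 \cdot \frac{1}{6} \cdot \frac{1}{9} \left(55 + 1350 + 2727\right) = - 7522 \cdot \frac{1}{6} \cdot \frac{1}{9} \cdot 4132 = \left(-7522\right) \frac{2066}{27} = - \frac{15540452}{27}$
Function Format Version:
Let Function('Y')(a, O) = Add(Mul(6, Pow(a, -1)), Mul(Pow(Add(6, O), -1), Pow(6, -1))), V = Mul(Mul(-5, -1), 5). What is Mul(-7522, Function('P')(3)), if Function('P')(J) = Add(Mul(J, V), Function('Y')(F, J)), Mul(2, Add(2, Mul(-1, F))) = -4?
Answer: Rational(-15540452, 27) ≈ -5.7557e+5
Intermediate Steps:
F = 4 (F = Add(2, Mul(Rational(-1, 2), -4)) = Add(2, 2) = 4)
V = 25 (V = Mul(5, 5) = 25)
Function('Y')(a, O) = Add(Mul(6, Pow(a, -1)), Mul(Rational(1, 6), Pow(Add(6, O), -1))) (Function('Y')(a, O) = Add(Mul(6, Pow(a, -1)), Mul(Pow(Add(6, O), -1), Rational(1, 6))) = Add(Mul(6, Pow(a, -1)), Mul(Rational(1, 6), Pow(Add(6, O), -1))))
Function('P')(J) = Add(Mul(25, J), Mul(Rational(1, 24), Pow(Add(6, J), -1), Add(220, Mul(36, J)))) (Function('P')(J) = Add(Mul(J, 25), Mul(Rational(1, 6), Pow(4, -1), Pow(Add(6, J), -1), Add(216, 4, Mul(36, J)))) = Add(Mul(25, J), Mul(Rational(1, 6), Rational(1, 4), Pow(Add(6, J), -1), Add(220, Mul(36, J)))) = Add(Mul(25, J), Mul(Rational(1, 24), Pow(Add(6, J), -1), Add(220, Mul(36, J)))))
Mul(-7522, Function('P')(3)) = Mul(-7522, Mul(Rational(1, 6), Pow(Add(6, 3), -1), Add(55, Mul(150, Pow(3, 2)), Mul(909, 3)))) = Mul(-7522, Mul(Rational(1, 6), Pow(9, -1), Add(55, Mul(150, 9), 2727))) = Mul(-7522, Mul(Rational(1, 6), Rational(1, 9), Add(55, 1350, 2727))) = Mul(-7522, Mul(Rational(1, 6), Rational(1, 9), 4132)) = Mul(-7522, Rational(2066, 27)) = Rational(-15540452, 27)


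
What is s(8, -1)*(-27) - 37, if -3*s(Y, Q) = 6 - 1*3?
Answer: -10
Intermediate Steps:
s(Y, Q) = -1 (s(Y, Q) = -(6 - 1*3)/3 = -(6 - 3)/3 = -⅓*3 = -1)
s(8, -1)*(-27) - 37 = -1*(-27) - 37 = 27 - 37 = -10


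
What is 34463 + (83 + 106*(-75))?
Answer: 26596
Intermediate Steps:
34463 + (83 + 106*(-75)) = 34463 + (83 - 7950) = 34463 - 7867 = 26596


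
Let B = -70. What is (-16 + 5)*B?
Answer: 770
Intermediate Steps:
(-16 + 5)*B = (-16 + 5)*(-70) = -11*(-70) = 770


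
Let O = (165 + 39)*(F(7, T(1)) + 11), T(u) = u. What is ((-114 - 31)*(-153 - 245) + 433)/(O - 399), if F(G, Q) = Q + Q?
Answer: 19381/751 ≈ 25.807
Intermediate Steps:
F(G, Q) = 2*Q
O = 2652 (O = (165 + 39)*(2*1 + 11) = 204*(2 + 11) = 204*13 = 2652)
((-114 - 31)*(-153 - 245) + 433)/(O - 399) = ((-114 - 31)*(-153 - 245) + 433)/(2652 - 399) = (-145*(-398) + 433)/2253 = (57710 + 433)*(1/2253) = 58143*(1/2253) = 19381/751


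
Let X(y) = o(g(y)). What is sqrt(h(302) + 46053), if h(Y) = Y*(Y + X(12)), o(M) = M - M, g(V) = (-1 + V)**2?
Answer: sqrt(137257) ≈ 370.48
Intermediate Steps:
o(M) = 0
X(y) = 0
h(Y) = Y**2 (h(Y) = Y*(Y + 0) = Y*Y = Y**2)
sqrt(h(302) + 46053) = sqrt(302**2 + 46053) = sqrt(91204 + 46053) = sqrt(137257)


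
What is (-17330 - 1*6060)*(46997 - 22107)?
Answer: -582177100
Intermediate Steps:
(-17330 - 1*6060)*(46997 - 22107) = (-17330 - 6060)*24890 = -23390*24890 = -582177100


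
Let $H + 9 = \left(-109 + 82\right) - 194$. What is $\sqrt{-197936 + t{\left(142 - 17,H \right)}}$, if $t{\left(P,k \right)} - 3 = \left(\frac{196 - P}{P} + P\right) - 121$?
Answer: $\frac{3 i \sqrt{13745030}}{25} \approx 444.89 i$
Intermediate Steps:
$H = -230$ ($H = -9 + \left(\left(-109 + 82\right) - 194\right) = -9 - 221 = -230$)
$t{\left(P,k \right)} = -118 + P + \frac{196 - P}{P}$ ($t{\left(P,k \right)} = 3 - \left(121 - P - \frac{196 - P}{P}\right) = 3 + \left(-121 + P + \frac{196 - P}{P}\right) = -118 + P + \frac{196 - P}{P}$)
$\sqrt{-197936 + t{\left(142 - 17,H \right)}} = \sqrt{-197936 + \left(-119 + \left(142 - 17\right) + \frac{196}{142 - 17}\right)} = \sqrt{-197936 + \left(-119 + 125 + \frac{196}{125}\right)} = \sqrt{-197936 + \frac{946}{125}} = \sqrt{- \frac{24741054}{125}} = \frac{3 i \sqrt{13745030}}{25}$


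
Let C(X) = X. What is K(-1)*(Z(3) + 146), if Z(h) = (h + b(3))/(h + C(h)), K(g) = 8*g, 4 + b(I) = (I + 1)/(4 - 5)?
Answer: -3484/3 ≈ -1161.3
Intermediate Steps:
b(I) = -5 - I (b(I) = -4 + (I + 1)/(4 - 5) = -4 + (1 + I)/(-1) = -4 + (1 + I)*(-1) = -4 + (-1 - I) = -5 - I)
Z(h) = (-8 + h)/(2*h) (Z(h) = (h + (-5 - 1*3))/(h + h) = (h + (-5 - 3))/((2*h)) = (h - 8)*(1/(2*h)) = (-8 + h)*(1/(2*h)) = (-8 + h)/(2*h))
K(-1)*(Z(3) + 146) = (8*(-1))*((½)*(-8 + 3)/3 + 146) = -8*((½)*(⅓)*(-5) + 146) = -8*(-⅚ + 146) = -8*871/6 = -3484/3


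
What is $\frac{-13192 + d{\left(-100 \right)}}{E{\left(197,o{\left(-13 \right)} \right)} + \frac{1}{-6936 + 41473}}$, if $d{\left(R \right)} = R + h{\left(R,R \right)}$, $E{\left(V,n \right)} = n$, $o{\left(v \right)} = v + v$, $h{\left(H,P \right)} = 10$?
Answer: $\frac{458720434}{897961} \approx 510.85$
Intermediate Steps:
$o{\left(v \right)} = 2 v$
$d{\left(R \right)} = 10 + R$ ($d{\left(R \right)} = R + 10 = 10 + R$)
$\frac{-13192 + d{\left(-100 \right)}}{E{\left(197,o{\left(-13 \right)} \right)} + \frac{1}{-6936 + 41473}} = \frac{-13192 + \left(10 - 100\right)}{2 \left(-13\right) + \frac{1}{-6936 + 41473}} = \frac{-13192 - 90}{-26 + \frac{1}{34537}} = - \frac{13282}{-26 + \frac{1}{34537}} = - \frac{13282}{- \frac{897961}{34537}} = \left(-13282\right) \left(- \frac{34537}{897961}\right) = \frac{458720434}{897961}$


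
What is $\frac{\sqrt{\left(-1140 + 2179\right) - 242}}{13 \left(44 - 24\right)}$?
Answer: $\frac{\sqrt{797}}{260} \approx 0.10858$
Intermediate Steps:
$\frac{\sqrt{\left(-1140 + 2179\right) - 242}}{13 \left(44 - 24\right)} = \frac{\sqrt{1039 - 242}}{13 \cdot 20} = \frac{\sqrt{797}}{260}$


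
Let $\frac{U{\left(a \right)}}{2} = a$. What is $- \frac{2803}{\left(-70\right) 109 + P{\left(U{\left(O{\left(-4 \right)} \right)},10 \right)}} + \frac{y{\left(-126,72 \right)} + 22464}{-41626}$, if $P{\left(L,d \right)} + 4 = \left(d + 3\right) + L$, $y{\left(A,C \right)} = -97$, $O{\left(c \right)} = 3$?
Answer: $- \frac{53647027}{316981990} \approx -0.16924$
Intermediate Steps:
$U{\left(a \right)} = 2 a$
$P{\left(L,d \right)} = -1 + L + d$ ($P{\left(L,d \right)} = -4 + \left(\left(d + 3\right) + L\right) = -4 + \left(\left(3 + d\right) + L\right) = -4 + \left(3 + L + d\right) = -1 + L + d$)
$- \frac{2803}{\left(-70\right) 109 + P{\left(U{\left(O{\left(-4 \right)} \right)},10 \right)}} + \frac{y{\left(-126,72 \right)} + 22464}{-41626} = - \frac{2803}{\left(-70\right) 109 + \left(-1 + 2 \cdot 3 + 10\right)} + \frac{-97 + 22464}{-41626} = - \frac{2803}{-7630 + \left(-1 + 6 + 10\right)} + 22367 \left(- \frac{1}{41626}\right) = - \frac{2803}{-7630 + 15} - \frac{22367}{41626} = - \frac{2803}{-7615} - \frac{22367}{41626} = \left(-2803\right) \left(- \frac{1}{7615}\right) - \frac{22367}{41626} = \frac{2803}{7615} - \frac{22367}{41626} = - \frac{53647027}{316981990}$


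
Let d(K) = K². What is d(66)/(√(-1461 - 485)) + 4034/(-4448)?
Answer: -2017/2224 - 2178*I*√1946/973 ≈ -0.90692 - 98.745*I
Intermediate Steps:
d(66)/(√(-1461 - 485)) + 4034/(-4448) = 66²/(√(-1461 - 485)) + 4034/(-4448) = 4356/(√(-1946)) + 4034*(-1/4448) = 4356/((I*√1946)) - 2017/2224 = 4356*(-I*√1946/1946) - 2017/2224 = -2178*I*√1946/973 - 2017/2224 = -2017/2224 - 2178*I*√1946/973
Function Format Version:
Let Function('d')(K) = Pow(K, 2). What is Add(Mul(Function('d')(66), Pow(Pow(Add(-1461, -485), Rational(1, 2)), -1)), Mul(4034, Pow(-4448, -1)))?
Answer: Add(Rational(-2017, 2224), Mul(Rational(-2178, 973), I, Pow(1946, Rational(1, 2)))) ≈ Add(-0.90692, Mul(-98.745, I))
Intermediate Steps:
Add(Mul(Function('d')(66), Pow(Pow(Add(-1461, -485), Rational(1, 2)), -1)), Mul(4034, Pow(-4448, -1))) = Add(Mul(Pow(66, 2), Pow(Pow(Add(-1461, -485), Rational(1, 2)), -1)), Mul(4034, Pow(-4448, -1))) = Add(Mul(4356, Pow(Pow(-1946, Rational(1, 2)), -1)), Mul(4034, Rational(-1, 4448))) = Add(Mul(4356, Pow(Mul(I, Pow(1946, Rational(1, 2))), -1)), Rational(-2017, 2224)) = Add(Mul(4356, Mul(Rational(-1, 1946), I, Pow(1946, Rational(1, 2)))), Rational(-2017, 2224)) = Add(Mul(Rational(-2178, 973), I, Pow(1946, Rational(1, 2))), Rational(-2017, 2224)) = Add(Rational(-2017, 2224), Mul(Rational(-2178, 973), I, Pow(1946, Rational(1, 2))))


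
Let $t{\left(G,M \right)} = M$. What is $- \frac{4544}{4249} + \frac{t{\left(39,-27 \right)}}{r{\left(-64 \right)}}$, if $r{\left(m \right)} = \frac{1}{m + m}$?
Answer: $\frac{14680000}{4249} \approx 3454.9$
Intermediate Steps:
$r{\left(m \right)} = \frac{1}{2 m}$
$- \frac{4544}{4249} + \frac{t{\left(39,-27 \right)}}{r{\left(-64 \right)}} = - \frac{4544}{4249} - \frac{27}{\frac{1}{2} \frac{1}{-64}} = \left(-4544\right) \frac{1}{4249} - \frac{27}{\frac{1}{2} \left(- \frac{1}{64}\right)} = - \frac{4544}{4249} - \frac{27}{- \frac{1}{128}} = - \frac{4544}{4249} - -3456 = - \frac{4544}{4249} + 3456 = \frac{14680000}{4249}$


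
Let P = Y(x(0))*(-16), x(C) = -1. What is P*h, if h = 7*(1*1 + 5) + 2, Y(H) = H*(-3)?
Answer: -2112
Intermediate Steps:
Y(H) = -3*H
P = -48 (P = -3*(-1)*(-16) = 3*(-16) = -48)
h = 44 (h = 7*(1 + 5) + 2 = 7*6 + 2 = 42 + 2 = 44)
P*h = -48*44 = -2112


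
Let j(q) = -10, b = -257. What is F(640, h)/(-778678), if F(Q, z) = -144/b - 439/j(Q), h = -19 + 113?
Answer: -114263/2001202460 ≈ -5.7097e-5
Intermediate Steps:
h = 94
F(Q, z) = 114263/2570 (F(Q, z) = -144/(-257) - 439/(-10) = -144*(-1/257) - 439*(-⅒) = 144/257 + 439/10 = 114263/2570)
F(640, h)/(-778678) = (114263/2570)/(-778678) = (114263/2570)*(-1/778678) = -114263/2001202460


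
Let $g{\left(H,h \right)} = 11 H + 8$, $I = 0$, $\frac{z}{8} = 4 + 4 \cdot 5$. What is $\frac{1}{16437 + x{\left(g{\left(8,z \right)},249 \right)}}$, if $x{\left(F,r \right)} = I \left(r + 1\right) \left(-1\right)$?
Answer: $\frac{1}{16437} \approx 6.0838 \cdot 10^{-5}$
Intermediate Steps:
$z = 192$ ($z = 8 \left(4 + 4 \cdot 5\right) = 8 \left(4 + 20\right) = 8 \cdot 24 = 192$)
$g{\left(H,h \right)} = 8 + 11 H$
$x{\left(F,r \right)} = 0$ ($x{\left(F,r \right)} = 0 \left(r + 1\right) \left(-1\right) = 0 \left(1 + r\right) \left(-1\right) = 0 \left(-1\right) = 0$)
$\frac{1}{16437 + x{\left(g{\left(8,z \right)},249 \right)}} = \frac{1}{16437 + 0} = \frac{1}{16437}$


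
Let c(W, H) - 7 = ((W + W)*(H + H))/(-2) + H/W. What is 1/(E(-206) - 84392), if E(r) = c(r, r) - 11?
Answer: -1/169267 ≈ -5.9078e-6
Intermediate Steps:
c(W, H) = 7 + H/W - 2*H*W (c(W, H) = 7 + (((W + W)*(H + H))/(-2) + H/W) = 7 + (((2*W)*(2*H))*(-1/2) + H/W) = 7 + ((4*H*W)*(-1/2) + H/W) = 7 + (-2*H*W + H/W) = 7 + (H/W - 2*H*W) = 7 + H/W - 2*H*W)
E(r) = -3 - 2*r**2 (E(r) = (7 + r/r - 2*r*r) - 11 = (7 + 1 - 2*r**2) - 11 = (8 - 2*r**2) - 11 = -3 - 2*r**2)
1/(E(-206) - 84392) = 1/((-3 - 2*(-206)**2) - 84392) = 1/((-3 - 2*42436) - 84392) = 1/((-3 - 84872) - 84392) = 1/(-84875 - 84392) = 1/(-169267) = -1/169267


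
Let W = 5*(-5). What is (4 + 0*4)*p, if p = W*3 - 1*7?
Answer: -328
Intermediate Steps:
W = -25
p = -82 (p = -25*3 - 1*7 = -75 - 7 = -82)
(4 + 0*4)*p = (4 + 0*4)*(-82) = (4 + 0)*(-82) = 4*(-82) = -328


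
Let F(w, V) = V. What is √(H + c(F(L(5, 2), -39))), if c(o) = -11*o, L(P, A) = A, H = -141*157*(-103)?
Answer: 2*√570135 ≈ 1510.1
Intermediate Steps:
H = 2280111 (H = -22137*(-103) = 2280111)
√(H + c(F(L(5, 2), -39))) = √(2280111 - 11*(-39)) = √(2280111 + 429) = √2280540 = 2*√570135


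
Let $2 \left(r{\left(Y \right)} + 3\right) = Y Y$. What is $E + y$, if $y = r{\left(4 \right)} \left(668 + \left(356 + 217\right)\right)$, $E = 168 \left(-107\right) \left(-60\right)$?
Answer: $1084765$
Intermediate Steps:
$r{\left(Y \right)} = -3 + \frac{Y^{2}}{2}$ ($r{\left(Y \right)} = -3 + \frac{Y Y}{2} = -3 + \frac{Y^{2}}{2}$)
$E = 1078560$ ($E = \left(-17976\right) \left(-60\right) = 1078560$)
$y = 6205$ ($y = \left(-3 + \frac{4^{2}}{2}\right) \left(668 + \left(356 + 217\right)\right) = \left(-3 + \frac{1}{2} \cdot 16\right) \left(668 + 573\right) = \left(-3 + 8\right) 1241 = 5 \cdot 1241 = 6205$)
$E + y = 1078560 + 6205 = 1084765$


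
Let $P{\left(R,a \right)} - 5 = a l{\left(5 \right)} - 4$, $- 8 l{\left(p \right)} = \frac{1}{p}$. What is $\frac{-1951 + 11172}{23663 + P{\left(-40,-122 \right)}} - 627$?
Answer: $- \frac{296600387}{473341} \approx -626.61$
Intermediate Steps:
$l{\left(p \right)} = - \frac{1}{8 p}$
$P{\left(R,a \right)} = 1 - \frac{a}{40}$ ($P{\left(R,a \right)} = 5 + \left(a \left(- \frac{1}{8 \cdot 5}\right) - 4\right) = 5 + \left(a \left(\left(- \frac{1}{8}\right) \frac{1}{5}\right) - 4\right) = 5 + \left(a \left(- \frac{1}{40}\right) - 4\right) = 5 - \left(4 + \frac{a}{40}\right) = 1 - \frac{a}{40}$)
$\frac{-1951 + 11172}{23663 + P{\left(-40,-122 \right)}} - 627 = \frac{-1951 + 11172}{23663 + \left(1 - - \frac{61}{20}\right)} - 627 = \frac{9221}{23663 + \left(1 + \frac{61}{20}\right)} - 627 = \frac{9221}{23663 + \frac{81}{20}} - 627 = \frac{9221}{\frac{473341}{20}} - 627 = 9221 \cdot \frac{20}{473341} - 627 = \frac{184420}{473341} - 627 = - \frac{296600387}{473341}$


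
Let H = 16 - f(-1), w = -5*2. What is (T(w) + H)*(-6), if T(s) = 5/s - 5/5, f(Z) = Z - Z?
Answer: -87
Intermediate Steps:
w = -10
f(Z) = 0
T(s) = -1 + 5/s (T(s) = 5/s - 5*1/5 = 5/s - 1 = -1 + 5/s)
H = 16 (H = 16 - 1*0 = 16 + 0 = 16)
(T(w) + H)*(-6) = ((5 - 1*(-10))/(-10) + 16)*(-6) = (-(5 + 10)/10 + 16)*(-6) = (-1/10*15 + 16)*(-6) = (-3/2 + 16)*(-6) = (29/2)*(-6) = -87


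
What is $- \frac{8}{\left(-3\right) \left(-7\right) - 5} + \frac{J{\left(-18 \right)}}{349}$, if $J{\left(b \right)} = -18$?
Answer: $- \frac{385}{698} \approx -0.55158$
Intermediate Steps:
$- \frac{8}{\left(-3\right) \left(-7\right) - 5} + \frac{J{\left(-18 \right)}}{349} = - \frac{8}{\left(-3\right) \left(-7\right) - 5} - \frac{18}{349} = - \frac{8}{21 - 5} - \frac{18}{349} = - \frac{8}{16} - \frac{18}{349} = \left(-8\right) \frac{1}{16} - \frac{18}{349} = - \frac{1}{2} - \frac{18}{349} = - \frac{385}{698}$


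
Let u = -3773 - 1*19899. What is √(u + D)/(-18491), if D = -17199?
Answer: -I*√40871/18491 ≈ -0.010933*I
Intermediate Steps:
u = -23672 (u = -3773 - 19899 = -23672)
√(u + D)/(-18491) = √(-23672 - 17199)/(-18491) = √(-40871)*(-1/18491) = (I*√40871)*(-1/18491) = -I*√40871/18491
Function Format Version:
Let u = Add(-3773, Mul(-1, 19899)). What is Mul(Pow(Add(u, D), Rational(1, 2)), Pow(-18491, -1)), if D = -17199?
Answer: Mul(Rational(-1, 18491), I, Pow(40871, Rational(1, 2))) ≈ Mul(-0.010933, I)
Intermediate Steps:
u = -23672 (u = Add(-3773, -19899) = -23672)
Mul(Pow(Add(u, D), Rational(1, 2)), Pow(-18491, -1)) = Mul(Pow(Add(-23672, -17199), Rational(1, 2)), Pow(-18491, -1)) = Mul(Pow(-40871, Rational(1, 2)), Rational(-1, 18491)) = Mul(Mul(I, Pow(40871, Rational(1, 2))), Rational(-1, 18491)) = Mul(Rational(-1, 18491), I, Pow(40871, Rational(1, 2)))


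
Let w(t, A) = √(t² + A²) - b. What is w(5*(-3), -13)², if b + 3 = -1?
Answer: (4 + √394)² ≈ 568.79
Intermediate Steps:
b = -4 (b = -3 - 1 = -4)
w(t, A) = 4 + √(A² + t²) (w(t, A) = √(t² + A²) - 1*(-4) = √(A² + t²) + 4 = 4 + √(A² + t²))
w(5*(-3), -13)² = (4 + √((-13)² + (5*(-3))²))² = (4 + √(169 + (-15)²))² = (4 + √(169 + 225))² = (4 + √394)²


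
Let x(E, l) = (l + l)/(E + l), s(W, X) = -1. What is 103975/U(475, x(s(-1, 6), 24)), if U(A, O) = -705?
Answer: -20795/141 ≈ -147.48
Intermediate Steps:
x(E, l) = 2*l/(E + l) (x(E, l) = (2*l)/(E + l) = 2*l/(E + l))
103975/U(475, x(s(-1, 6), 24)) = 103975/(-705) = 103975*(-1/705) = -20795/141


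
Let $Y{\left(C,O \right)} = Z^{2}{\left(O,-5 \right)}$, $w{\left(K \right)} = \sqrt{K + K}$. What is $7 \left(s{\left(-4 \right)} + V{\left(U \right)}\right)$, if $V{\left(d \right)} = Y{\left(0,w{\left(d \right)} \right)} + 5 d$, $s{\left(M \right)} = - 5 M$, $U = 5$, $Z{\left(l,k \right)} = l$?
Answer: $385$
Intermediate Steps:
$w{\left(K \right)} = \sqrt{2} \sqrt{K}$ ($w{\left(K \right)} = \sqrt{2 K} = \sqrt{2} \sqrt{K}$)
$Y{\left(C,O \right)} = O^{2}$
$V{\left(d \right)} = 7 d$ ($V{\left(d \right)} = \left(\sqrt{2} \sqrt{d}\right)^{2} + 5 d = 2 d + 5 d = 7 d$)
$7 \left(s{\left(-4 \right)} + V{\left(U \right)}\right) = 7 \left(\left(-5\right) \left(-4\right) + 7 \cdot 5\right) = 7 \left(20 + 35\right) = 7 \cdot 55 = 385$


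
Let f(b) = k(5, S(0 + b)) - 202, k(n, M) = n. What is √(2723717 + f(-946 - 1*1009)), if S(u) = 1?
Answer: 8*√42555 ≈ 1650.3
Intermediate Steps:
f(b) = -197 (f(b) = 5 - 202 = -197)
√(2723717 + f(-946 - 1*1009)) = √(2723717 - 197) = √2723520 = 8*√42555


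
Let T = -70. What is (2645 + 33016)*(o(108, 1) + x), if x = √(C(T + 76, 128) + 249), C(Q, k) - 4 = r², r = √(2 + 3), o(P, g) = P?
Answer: 3851388 + 35661*√258 ≈ 4.4242e+6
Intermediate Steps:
r = √5 ≈ 2.2361
C(Q, k) = 9 (C(Q, k) = 4 + (√5)² = 4 + 5 = 9)
x = √258 (x = √(9 + 249) = √258 ≈ 16.062)
(2645 + 33016)*(o(108, 1) + x) = (2645 + 33016)*(108 + √258) = 35661*(108 + √258) = 3851388 + 35661*√258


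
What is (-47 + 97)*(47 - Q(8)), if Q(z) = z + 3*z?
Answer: 750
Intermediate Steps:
Q(z) = 4*z
(-47 + 97)*(47 - Q(8)) = (-47 + 97)*(47 - 4*8) = 50*(47 - 1*32) = 50*(47 - 32) = 50*15 = 750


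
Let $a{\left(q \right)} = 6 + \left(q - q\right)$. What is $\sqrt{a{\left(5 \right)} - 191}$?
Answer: $i \sqrt{185} \approx 13.601 i$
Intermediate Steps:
$a{\left(q \right)} = 6$ ($a{\left(q \right)} = 6 + 0 = 6$)
$\sqrt{a{\left(5 \right)} - 191} = \sqrt{6 - 191} = \sqrt{-185} = i \sqrt{185}$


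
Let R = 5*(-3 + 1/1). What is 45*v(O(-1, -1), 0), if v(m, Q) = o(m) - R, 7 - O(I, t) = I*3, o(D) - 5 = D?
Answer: 1125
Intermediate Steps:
o(D) = 5 + D
R = -10 (R = 5*(-3 + 1) = 5*(-2) = -10)
O(I, t) = 7 - 3*I (O(I, t) = 7 - I*3 = 7 - 3*I)
v(m, Q) = 15 + m (v(m, Q) = (5 + m) - 1*(-10) = (5 + m) + 10 = 15 + m)
45*v(O(-1, -1), 0) = 45*(15 + (7 - 3*(-1))) = 45*(15 + (7 + 3)) = 45*(15 + 10) = 45*25 = 1125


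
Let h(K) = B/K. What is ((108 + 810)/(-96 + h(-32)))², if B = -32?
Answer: 842724/9025 ≈ 93.377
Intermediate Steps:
h(K) = -32/K
((108 + 810)/(-96 + h(-32)))² = ((108 + 810)/(-96 - 32/(-32)))² = (918/(-96 - 32*(-1/32)))² = (918/(-96 + 1))² = (918/(-95))² = (918*(-1/95))² = (-918/95)² = 842724/9025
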